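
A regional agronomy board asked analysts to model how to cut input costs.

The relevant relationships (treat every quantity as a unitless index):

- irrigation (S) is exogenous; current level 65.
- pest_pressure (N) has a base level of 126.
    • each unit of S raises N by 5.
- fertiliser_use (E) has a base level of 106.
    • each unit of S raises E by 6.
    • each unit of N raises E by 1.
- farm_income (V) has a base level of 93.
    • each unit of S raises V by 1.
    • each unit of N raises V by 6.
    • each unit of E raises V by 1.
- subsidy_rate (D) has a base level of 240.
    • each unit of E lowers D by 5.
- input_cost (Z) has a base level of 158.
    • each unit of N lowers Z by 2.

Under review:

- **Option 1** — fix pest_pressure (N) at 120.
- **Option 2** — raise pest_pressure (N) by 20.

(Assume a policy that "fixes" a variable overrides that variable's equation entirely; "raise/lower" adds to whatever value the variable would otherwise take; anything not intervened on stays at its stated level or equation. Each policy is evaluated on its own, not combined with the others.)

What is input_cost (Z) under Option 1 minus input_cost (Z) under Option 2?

Option 1 (N := 120):
  S = 65
  N = 120
  Z = 158 − 2·120 = -82
Option 2 (N + 20):
  S = 65
  N = 126 + 5·65 (+20 from intervention) = 471
  Z = 158 − 2·471 = -784
Z: -82 − (-784) = 702

702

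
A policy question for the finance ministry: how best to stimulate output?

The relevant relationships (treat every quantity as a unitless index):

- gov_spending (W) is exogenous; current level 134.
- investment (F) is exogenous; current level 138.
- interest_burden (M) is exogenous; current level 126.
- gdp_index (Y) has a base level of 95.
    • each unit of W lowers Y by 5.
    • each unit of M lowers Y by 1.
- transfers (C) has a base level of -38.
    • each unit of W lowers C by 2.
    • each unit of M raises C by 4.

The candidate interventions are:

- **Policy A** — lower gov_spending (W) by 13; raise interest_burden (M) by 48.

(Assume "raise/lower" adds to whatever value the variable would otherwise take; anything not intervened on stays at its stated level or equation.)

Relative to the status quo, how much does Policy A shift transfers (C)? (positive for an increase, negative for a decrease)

Baseline:
  W = 134
  M = 126
  C = -38 − 2·134 + 4·126 = 198
Policy A (W − 13, M + 48):
  W = 134 − 13 = 121
  M = 126 + 48 = 174
  C = -38 − 2·121 + 4·174 = 416
Change in C: 416 − 198 = 218

218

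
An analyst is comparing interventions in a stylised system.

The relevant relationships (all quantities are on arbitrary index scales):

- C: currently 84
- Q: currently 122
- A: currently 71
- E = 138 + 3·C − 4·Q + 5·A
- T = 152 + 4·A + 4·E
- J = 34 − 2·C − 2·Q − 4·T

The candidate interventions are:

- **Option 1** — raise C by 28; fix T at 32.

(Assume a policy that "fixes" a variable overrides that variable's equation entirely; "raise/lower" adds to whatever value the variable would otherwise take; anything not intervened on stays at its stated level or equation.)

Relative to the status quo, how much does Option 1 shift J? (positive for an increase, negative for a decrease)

Baseline:
  C = 84
  Q = 122
  A = 71
  E = 138 + 3·84 − 4·122 + 5·71 = 257
  T = 152 + 4·71 + 4·257 = 1464
  J = 34 − 2·84 − 2·122 − 4·1464 = -6234
Option 1 (C + 28, T := 32):
  C = 84 + 28 = 112
  Q = 122
  A = 71
  E = 138 + 3·112 − 4·122 + 5·71 = 341
  T = 32
  J = 34 − 2·112 − 2·122 − 4·32 = -562
Change in J: -562 − (-6234) = 5672

5672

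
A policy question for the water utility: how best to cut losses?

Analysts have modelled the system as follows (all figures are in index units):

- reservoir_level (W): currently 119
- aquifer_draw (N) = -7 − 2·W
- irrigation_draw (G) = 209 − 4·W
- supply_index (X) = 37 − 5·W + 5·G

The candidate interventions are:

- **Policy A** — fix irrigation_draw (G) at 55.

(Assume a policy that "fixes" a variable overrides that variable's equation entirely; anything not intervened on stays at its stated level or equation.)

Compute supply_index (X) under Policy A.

Policy A (G := 55):
  W = 119
  G = 55
  X = 37 − 5·119 + 5·55 = -283

-283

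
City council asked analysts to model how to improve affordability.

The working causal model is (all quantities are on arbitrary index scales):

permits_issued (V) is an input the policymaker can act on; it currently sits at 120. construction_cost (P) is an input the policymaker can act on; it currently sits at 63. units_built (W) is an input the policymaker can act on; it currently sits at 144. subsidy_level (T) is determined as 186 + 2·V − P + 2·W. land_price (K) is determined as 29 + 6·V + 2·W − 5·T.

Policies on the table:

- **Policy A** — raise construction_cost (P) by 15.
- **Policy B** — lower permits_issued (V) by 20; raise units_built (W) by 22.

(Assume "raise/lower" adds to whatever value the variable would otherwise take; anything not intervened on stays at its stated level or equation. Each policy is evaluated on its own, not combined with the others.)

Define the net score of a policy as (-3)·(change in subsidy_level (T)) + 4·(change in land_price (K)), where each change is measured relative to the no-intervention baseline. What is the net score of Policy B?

-396

Baseline:
  V = 120
  P = 63
  W = 144
  T = 186 + 2·120 − 63 + 2·144 = 651
  K = 29 + 6·120 + 2·144 − 5·651 = -2218
Policy B (V − 20, W + 22):
  V = 120 − 20 = 100
  P = 63
  W = 144 + 22 = 166
  T = 186 + 2·100 − 63 + 2·166 = 655
  K = 29 + 6·100 + 2·166 − 5·655 = -2314
ΔT = 655 − 651 = 4; ΔK = -2314 − (-2218) = -96
Score = (-3)·4 + 4·(-96) = -396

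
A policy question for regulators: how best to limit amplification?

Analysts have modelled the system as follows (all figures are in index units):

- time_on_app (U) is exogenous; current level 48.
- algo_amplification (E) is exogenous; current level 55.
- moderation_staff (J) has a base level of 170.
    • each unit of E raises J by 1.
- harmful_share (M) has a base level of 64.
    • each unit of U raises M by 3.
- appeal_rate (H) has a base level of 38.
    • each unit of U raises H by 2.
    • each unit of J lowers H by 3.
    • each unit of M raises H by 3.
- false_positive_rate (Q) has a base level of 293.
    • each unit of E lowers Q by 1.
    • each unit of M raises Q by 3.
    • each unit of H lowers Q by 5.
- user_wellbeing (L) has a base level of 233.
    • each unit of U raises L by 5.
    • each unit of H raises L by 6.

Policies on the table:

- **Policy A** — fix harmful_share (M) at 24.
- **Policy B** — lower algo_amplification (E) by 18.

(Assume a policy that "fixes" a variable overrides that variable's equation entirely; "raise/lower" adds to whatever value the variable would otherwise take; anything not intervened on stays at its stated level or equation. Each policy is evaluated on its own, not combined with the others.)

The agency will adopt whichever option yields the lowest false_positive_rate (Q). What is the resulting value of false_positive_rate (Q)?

Policy A (M := 24):
  U = 48
  E = 55
  J = 170 + 55 = 225
  M = 24
  H = 38 + 2·48 − 3·225 + 3·24 = -469
  Q = 293 − 55 + 3·24 − 5·(-469) = 2655
Policy B (E − 18):
  U = 48
  E = 55 − 18 = 37
  J = 170 + 37 = 207
  M = 64 + 3·48 = 208
  H = 38 + 2·48 − 3·207 + 3·208 = 137
  Q = 293 − 37 + 3·208 − 5·137 = 195
Comparing — Policy A: Q=2655, Policy B: Q=195. Lowest is 195 (Policy B).

195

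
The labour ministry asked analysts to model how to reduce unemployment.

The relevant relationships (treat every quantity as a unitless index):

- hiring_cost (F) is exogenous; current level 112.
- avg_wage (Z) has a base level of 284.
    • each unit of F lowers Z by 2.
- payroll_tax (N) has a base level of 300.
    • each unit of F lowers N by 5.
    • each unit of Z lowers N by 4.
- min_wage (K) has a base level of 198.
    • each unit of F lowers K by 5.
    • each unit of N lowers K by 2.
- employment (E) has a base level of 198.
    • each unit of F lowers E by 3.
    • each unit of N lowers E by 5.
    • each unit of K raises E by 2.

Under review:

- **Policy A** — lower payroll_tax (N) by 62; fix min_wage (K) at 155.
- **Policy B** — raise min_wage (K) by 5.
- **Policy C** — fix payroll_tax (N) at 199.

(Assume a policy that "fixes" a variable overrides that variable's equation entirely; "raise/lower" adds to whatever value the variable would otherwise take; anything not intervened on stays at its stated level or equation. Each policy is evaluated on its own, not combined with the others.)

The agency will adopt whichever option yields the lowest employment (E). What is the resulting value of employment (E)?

Policy A (N − 62, K := 155):
  F = 112
  Z = 284 − 2·112 = 60
  N = 300 − 5·112 − 4·60 (−62 from intervention) = -562
  K = 155
  E = 198 − 3·112 − 5·(-562) + 2·155 = 2982
Policy B (K + 5):
  F = 112
  Z = 284 − 2·112 = 60
  N = 300 − 5·112 − 4·60 = -500
  K = 198 − 5·112 − 2·(-500) (+5 from intervention) = 643
  E = 198 − 3·112 − 5·(-500) + 2·643 = 3648
Policy C (N := 199):
  F = 112
  Z = 284 − 2·112 = 60
  N = 199
  K = 198 − 5·112 − 2·199 = -760
  E = 198 − 3·112 − 5·199 + 2·(-760) = -2653
Comparing — Policy A: E=2982, Policy B: E=3648, Policy C: E=-2653. Lowest is -2653 (Policy C).

-2653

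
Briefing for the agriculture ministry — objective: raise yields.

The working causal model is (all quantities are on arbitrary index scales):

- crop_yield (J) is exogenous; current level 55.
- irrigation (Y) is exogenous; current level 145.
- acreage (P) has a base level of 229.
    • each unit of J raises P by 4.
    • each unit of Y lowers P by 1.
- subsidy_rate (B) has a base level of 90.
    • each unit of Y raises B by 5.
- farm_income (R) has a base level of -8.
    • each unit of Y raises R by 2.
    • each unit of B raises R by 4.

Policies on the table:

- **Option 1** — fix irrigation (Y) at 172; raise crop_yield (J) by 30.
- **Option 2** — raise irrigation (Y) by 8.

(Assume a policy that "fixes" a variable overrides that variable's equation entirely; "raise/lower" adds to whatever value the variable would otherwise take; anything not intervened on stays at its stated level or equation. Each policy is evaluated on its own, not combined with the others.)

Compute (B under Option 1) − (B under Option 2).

Option 1 (Y := 172, J + 30):
  Y = 172
  B = 90 + 5·172 = 950
Option 2 (Y + 8):
  Y = 145 + 8 = 153
  B = 90 + 5·153 = 855
B: 950 − 855 = 95

95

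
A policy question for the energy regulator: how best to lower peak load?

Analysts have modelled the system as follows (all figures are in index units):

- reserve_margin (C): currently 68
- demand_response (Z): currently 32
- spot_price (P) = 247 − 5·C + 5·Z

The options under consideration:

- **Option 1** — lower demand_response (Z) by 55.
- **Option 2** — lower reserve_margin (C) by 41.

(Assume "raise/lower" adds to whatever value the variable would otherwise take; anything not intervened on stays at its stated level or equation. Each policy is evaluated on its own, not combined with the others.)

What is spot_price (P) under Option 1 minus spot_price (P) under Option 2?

Option 1 (Z − 55):
  C = 68
  Z = 32 − 55 = -23
  P = 247 − 5·68 + 5·(-23) = -208
Option 2 (C − 41):
  C = 68 − 41 = 27
  Z = 32
  P = 247 − 5·27 + 5·32 = 272
P: -208 − 272 = -480

-480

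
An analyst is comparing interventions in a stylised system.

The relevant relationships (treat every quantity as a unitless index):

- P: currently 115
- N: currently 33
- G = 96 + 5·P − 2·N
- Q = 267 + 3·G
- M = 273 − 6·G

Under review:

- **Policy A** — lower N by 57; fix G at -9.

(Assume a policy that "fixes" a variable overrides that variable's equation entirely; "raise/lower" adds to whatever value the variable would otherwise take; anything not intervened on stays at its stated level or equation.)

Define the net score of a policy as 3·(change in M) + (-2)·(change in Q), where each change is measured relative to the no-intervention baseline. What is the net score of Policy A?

Baseline:
  P = 115
  N = 33
  G = 96 + 5·115 − 2·33 = 605
  Q = 267 + 3·605 = 2082
  M = 273 − 6·605 = -3357
Policy A (N − 57, G := -9):
  P = 115
  N = 33 − 57 = -24
  G = -9
  Q = 267 + 3·(-9) = 240
  M = 273 − 6·(-9) = 327
ΔM = 327 − (-3357) = 3684; ΔQ = 240 − 2082 = -1842
Score = 3·3684 + (-2)·(-1842) = 14736

14736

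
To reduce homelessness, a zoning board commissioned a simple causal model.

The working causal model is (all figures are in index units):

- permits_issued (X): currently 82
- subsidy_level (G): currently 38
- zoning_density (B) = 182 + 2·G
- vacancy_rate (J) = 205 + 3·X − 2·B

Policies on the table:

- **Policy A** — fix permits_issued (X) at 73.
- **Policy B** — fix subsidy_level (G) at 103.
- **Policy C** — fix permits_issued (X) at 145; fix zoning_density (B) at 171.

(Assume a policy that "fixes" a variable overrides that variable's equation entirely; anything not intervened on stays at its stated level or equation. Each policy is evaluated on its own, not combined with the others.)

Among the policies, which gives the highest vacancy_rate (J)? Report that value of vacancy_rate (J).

298

Policy A (X := 73):
  X = 73
  G = 38
  B = 182 + 2·38 = 258
  J = 205 + 3·73 − 2·258 = -92
Policy B (G := 103):
  X = 82
  G = 103
  B = 182 + 2·103 = 388
  J = 205 + 3·82 − 2·388 = -325
Policy C (X := 145, B := 171):
  X = 145
  G = 38
  B = 171
  J = 205 + 3·145 − 2·171 = 298
Comparing — Policy A: J=-92, Policy B: J=-325, Policy C: J=298. Highest is 298 (Policy C).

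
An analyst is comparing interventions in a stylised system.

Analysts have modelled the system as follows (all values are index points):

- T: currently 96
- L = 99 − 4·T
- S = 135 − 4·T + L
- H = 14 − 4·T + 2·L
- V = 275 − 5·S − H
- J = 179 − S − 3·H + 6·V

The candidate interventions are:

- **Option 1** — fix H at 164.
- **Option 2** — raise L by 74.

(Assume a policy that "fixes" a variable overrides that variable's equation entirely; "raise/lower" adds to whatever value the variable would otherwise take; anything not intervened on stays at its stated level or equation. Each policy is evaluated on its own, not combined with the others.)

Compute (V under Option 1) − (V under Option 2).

-586

Option 1 (H := 164):
  T = 96
  L = 99 − 4·96 = -285
  S = 135 − 4·96 + (-285) = -534
  H = 164
  V = 275 − 5·(-534) − 164 = 2781
Option 2 (L + 74):
  T = 96
  L = 99 − 4·96 (+74 from intervention) = -211
  S = 135 − 4·96 + (-211) = -460
  H = 14 − 4·96 + 2·(-211) = -792
  V = 275 − 5·(-460) − (-792) = 3367
V: 2781 − 3367 = -586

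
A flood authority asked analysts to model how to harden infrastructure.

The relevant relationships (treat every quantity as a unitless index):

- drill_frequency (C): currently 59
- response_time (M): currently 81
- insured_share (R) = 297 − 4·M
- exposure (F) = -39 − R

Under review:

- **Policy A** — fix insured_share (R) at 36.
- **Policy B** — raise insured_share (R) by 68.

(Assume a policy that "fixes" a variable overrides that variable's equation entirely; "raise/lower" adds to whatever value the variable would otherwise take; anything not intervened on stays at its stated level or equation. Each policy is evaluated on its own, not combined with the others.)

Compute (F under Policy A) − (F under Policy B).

Policy A (R := 36):
  M = 81
  R = 36
  F = -39 − 36 = -75
Policy B (R + 68):
  M = 81
  R = 297 − 4·81 (+68 from intervention) = 41
  F = -39 − 41 = -80
F: -75 − (-80) = 5

5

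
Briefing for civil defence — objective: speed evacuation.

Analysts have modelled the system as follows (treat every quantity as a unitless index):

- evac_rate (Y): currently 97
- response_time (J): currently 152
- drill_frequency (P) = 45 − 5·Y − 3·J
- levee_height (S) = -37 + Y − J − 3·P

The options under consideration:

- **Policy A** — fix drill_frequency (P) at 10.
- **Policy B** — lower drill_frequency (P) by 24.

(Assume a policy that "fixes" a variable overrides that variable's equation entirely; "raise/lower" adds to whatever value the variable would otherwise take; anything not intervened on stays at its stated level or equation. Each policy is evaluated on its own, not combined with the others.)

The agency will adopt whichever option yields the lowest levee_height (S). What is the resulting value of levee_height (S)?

-122

Policy A (P := 10):
  Y = 97
  J = 152
  P = 10
  S = -37 + 97 − 152 − 3·10 = -122
Policy B (P − 24):
  Y = 97
  J = 152
  P = 45 − 5·97 − 3·152 (−24 from intervention) = -920
  S = -37 + 97 − 152 − 3·(-920) = 2668
Comparing — Policy A: S=-122, Policy B: S=2668. Lowest is -122 (Policy A).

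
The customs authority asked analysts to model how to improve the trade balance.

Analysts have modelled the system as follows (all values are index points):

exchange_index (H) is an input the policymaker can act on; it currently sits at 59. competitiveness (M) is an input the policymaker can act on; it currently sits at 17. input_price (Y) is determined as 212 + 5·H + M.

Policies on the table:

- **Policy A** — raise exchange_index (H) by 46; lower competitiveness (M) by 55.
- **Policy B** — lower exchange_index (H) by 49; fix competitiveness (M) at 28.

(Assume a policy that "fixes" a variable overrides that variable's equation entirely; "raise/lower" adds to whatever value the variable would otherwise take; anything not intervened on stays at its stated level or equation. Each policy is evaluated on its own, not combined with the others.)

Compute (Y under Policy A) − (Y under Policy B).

Policy A (H + 46, M − 55):
  H = 59 + 46 = 105
  M = 17 − 55 = -38
  Y = 212 + 5·105 + (-38) = 699
Policy B (H − 49, M := 28):
  H = 59 − 49 = 10
  M = 28
  Y = 212 + 5·10 + 28 = 290
Y: 699 − 290 = 409

409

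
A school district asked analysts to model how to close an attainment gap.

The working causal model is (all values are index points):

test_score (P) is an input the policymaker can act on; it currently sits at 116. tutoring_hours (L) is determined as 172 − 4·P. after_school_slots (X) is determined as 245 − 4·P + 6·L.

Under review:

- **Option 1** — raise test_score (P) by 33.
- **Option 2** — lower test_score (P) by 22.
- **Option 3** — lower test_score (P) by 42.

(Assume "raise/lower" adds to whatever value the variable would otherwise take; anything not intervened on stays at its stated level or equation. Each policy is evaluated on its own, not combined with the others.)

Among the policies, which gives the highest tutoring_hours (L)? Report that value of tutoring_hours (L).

-124

Option 1 (P + 33):
  P = 116 + 33 = 149
  L = 172 − 4·149 = -424
Option 2 (P − 22):
  P = 116 − 22 = 94
  L = 172 − 4·94 = -204
Option 3 (P − 42):
  P = 116 − 42 = 74
  L = 172 − 4·74 = -124
Comparing — Option 1: L=-424, Option 2: L=-204, Option 3: L=-124. Highest is -124 (Option 3).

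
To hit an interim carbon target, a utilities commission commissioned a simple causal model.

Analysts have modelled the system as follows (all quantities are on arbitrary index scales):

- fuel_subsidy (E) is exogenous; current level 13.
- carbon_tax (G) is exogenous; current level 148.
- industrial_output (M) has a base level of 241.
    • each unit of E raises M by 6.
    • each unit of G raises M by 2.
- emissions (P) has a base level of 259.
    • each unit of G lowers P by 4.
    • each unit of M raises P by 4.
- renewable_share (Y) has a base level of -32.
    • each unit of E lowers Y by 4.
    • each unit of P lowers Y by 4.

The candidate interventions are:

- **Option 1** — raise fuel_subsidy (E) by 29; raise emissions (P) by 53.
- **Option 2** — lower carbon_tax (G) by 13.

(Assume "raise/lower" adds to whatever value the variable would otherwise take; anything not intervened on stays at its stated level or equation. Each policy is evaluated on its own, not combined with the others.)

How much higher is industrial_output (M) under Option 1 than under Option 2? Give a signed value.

Option 1 (E + 29, P + 53):
  E = 13 + 29 = 42
  G = 148
  M = 241 + 6·42 + 2·148 = 789
Option 2 (G − 13):
  E = 13
  G = 148 − 13 = 135
  M = 241 + 6·13 + 2·135 = 589
M: 789 − 589 = 200

200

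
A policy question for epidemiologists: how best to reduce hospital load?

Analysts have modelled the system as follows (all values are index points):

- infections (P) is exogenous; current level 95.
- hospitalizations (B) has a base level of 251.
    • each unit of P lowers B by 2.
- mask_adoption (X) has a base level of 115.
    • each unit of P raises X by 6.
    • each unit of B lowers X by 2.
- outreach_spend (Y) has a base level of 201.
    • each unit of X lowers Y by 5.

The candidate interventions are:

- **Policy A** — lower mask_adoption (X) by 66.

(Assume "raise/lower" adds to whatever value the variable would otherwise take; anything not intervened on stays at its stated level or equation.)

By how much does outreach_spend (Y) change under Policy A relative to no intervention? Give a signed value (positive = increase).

330

Baseline:
  P = 95
  B = 251 − 2·95 = 61
  X = 115 + 6·95 − 2·61 = 563
  Y = 201 − 5·563 = -2614
Policy A (X − 66):
  P = 95
  B = 251 − 2·95 = 61
  X = 115 + 6·95 − 2·61 (−66 from intervention) = 497
  Y = 201 − 5·497 = -2284
Change in Y: -2284 − (-2614) = 330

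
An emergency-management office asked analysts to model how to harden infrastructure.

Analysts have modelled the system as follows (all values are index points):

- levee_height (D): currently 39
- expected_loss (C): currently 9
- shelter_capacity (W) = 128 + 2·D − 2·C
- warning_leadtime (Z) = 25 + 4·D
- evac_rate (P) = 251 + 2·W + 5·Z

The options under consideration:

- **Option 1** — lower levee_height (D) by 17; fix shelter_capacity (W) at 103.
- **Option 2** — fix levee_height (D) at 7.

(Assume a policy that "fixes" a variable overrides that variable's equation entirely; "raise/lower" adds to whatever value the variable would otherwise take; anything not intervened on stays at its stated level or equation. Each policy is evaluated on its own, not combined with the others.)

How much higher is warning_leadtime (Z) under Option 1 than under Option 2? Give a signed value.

60

Option 1 (D − 17, W := 103):
  D = 39 − 17 = 22
  Z = 25 + 4·22 = 113
Option 2 (D := 7):
  D = 7
  Z = 25 + 4·7 = 53
Z: 113 − 53 = 60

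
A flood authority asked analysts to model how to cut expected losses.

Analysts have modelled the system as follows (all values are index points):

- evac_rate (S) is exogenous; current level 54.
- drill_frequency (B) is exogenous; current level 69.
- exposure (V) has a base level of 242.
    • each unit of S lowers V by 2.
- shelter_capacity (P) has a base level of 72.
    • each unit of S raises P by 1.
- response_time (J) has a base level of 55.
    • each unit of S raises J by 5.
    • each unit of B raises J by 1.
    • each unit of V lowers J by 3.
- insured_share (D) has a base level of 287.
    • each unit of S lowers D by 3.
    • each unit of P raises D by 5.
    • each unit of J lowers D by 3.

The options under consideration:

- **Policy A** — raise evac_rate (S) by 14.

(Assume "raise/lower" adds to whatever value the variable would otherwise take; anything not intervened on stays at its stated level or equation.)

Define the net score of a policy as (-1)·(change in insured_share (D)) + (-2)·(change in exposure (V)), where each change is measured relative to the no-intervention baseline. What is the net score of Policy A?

490

Baseline:
  S = 54
  B = 69
  V = 242 − 2·54 = 134
  P = 72 + 54 = 126
  J = 55 + 5·54 + 69 − 3·134 = -8
  D = 287 − 3·54 + 5·126 − 3·(-8) = 779
Policy A (S + 14):
  S = 54 + 14 = 68
  B = 69
  V = 242 − 2·68 = 106
  P = 72 + 68 = 140
  J = 55 + 5·68 + 69 − 3·106 = 146
  D = 287 − 3·68 + 5·140 − 3·146 = 345
ΔD = 345 − 779 = -434; ΔV = 106 − 134 = -28
Score = (-1)·(-434) + (-2)·(-28) = 490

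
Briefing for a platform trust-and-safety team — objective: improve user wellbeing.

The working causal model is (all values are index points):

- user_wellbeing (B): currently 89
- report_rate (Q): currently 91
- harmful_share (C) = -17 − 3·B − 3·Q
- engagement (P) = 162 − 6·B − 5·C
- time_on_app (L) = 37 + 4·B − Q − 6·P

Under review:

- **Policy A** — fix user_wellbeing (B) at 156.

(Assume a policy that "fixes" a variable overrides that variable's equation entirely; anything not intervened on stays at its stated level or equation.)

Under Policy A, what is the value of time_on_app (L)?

Policy A (B := 156):
  B = 156
  Q = 91
  C = -17 − 3·156 − 3·91 = -758
  P = 162 − 6·156 − 5·(-758) = 3016
  L = 37 + 4·156 − 91 − 6·3016 = -17526

-17526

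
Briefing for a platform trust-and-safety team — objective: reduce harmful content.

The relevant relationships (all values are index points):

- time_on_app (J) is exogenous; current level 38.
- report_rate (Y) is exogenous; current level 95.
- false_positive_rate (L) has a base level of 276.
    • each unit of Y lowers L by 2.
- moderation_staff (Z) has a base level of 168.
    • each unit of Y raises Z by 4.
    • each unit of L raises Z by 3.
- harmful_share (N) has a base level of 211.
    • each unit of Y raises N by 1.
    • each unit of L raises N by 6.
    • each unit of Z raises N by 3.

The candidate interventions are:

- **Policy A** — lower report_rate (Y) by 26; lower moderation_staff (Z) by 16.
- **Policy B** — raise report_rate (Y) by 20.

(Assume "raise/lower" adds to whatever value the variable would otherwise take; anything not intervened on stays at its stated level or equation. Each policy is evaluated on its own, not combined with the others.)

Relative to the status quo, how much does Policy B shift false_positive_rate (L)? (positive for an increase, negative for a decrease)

Baseline:
  Y = 95
  L = 276 − 2·95 = 86
Policy B (Y + 20):
  Y = 95 + 20 = 115
  L = 276 − 2·115 = 46
Change in L: 46 − 86 = -40

-40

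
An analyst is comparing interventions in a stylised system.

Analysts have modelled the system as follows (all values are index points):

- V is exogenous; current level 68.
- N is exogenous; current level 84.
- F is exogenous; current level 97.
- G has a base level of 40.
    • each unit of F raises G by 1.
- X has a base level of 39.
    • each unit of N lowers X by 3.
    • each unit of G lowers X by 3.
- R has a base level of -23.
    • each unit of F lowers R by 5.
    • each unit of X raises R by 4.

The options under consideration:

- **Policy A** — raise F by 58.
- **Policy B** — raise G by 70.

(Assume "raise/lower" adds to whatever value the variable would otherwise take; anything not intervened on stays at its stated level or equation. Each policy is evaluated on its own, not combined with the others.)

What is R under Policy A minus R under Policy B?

-146

Policy A (F + 58):
  N = 84
  F = 97 + 58 = 155
  G = 40 + 155 = 195
  X = 39 − 3·84 − 3·195 = -798
  R = -23 − 5·155 + 4·(-798) = -3990
Policy B (G + 70):
  N = 84
  F = 97
  G = 40 + 97 (+70 from intervention) = 207
  X = 39 − 3·84 − 3·207 = -834
  R = -23 − 5·97 + 4·(-834) = -3844
R: -3990 − (-3844) = -146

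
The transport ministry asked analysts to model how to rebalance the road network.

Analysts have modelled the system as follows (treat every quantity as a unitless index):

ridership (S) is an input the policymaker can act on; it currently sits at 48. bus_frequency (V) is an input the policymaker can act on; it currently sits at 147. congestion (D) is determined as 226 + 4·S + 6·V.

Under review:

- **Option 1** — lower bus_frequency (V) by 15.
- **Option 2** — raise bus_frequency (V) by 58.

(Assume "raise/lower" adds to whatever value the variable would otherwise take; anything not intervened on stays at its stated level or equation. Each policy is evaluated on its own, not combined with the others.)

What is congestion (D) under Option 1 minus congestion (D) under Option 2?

-438

Option 1 (V − 15):
  S = 48
  V = 147 − 15 = 132
  D = 226 + 4·48 + 6·132 = 1210
Option 2 (V + 58):
  S = 48
  V = 147 + 58 = 205
  D = 226 + 4·48 + 6·205 = 1648
D: 1210 − 1648 = -438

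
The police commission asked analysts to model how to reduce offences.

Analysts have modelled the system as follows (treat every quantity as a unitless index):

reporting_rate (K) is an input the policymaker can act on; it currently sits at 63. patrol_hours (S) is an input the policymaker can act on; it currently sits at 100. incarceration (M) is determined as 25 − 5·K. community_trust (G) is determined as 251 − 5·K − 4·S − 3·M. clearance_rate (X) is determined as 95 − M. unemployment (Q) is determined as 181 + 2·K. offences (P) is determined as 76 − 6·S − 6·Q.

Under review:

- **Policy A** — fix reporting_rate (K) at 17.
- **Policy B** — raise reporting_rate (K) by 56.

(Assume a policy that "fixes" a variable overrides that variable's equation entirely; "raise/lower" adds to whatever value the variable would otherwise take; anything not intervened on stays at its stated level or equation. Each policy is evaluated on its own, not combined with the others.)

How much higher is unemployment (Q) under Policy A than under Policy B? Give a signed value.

-204

Policy A (K := 17):
  K = 17
  Q = 181 + 2·17 = 215
Policy B (K + 56):
  K = 63 + 56 = 119
  Q = 181 + 2·119 = 419
Q: 215 − 419 = -204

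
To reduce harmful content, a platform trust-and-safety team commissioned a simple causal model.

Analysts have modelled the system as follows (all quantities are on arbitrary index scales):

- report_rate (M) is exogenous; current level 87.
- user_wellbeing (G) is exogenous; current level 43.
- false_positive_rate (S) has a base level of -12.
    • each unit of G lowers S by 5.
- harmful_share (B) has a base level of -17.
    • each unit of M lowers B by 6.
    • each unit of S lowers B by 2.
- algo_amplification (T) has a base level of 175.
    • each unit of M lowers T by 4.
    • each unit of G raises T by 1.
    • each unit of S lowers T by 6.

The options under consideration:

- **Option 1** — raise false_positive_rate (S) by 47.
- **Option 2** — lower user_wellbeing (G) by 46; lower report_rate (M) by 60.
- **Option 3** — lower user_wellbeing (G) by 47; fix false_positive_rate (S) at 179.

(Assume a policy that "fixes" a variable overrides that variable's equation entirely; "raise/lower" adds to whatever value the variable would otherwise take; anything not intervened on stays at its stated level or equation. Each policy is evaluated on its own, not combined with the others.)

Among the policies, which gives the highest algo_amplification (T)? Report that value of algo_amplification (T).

Option 1 (S + 47):
  M = 87
  G = 43
  S = -12 − 5·43 (+47 from intervention) = -180
  T = 175 − 4·87 + 43 − 6·(-180) = 950
Option 2 (G − 46, M − 60):
  M = 87 − 60 = 27
  G = 43 − 46 = -3
  S = -12 − 5·(-3) = 3
  T = 175 − 4·27 + (-3) − 6·3 = 46
Option 3 (G − 47, S := 179):
  M = 87
  G = 43 − 47 = -4
  S = 179
  T = 175 − 4·87 + (-4) − 6·179 = -1251
Comparing — Option 1: T=950, Option 2: T=46, Option 3: T=-1251. Highest is 950 (Option 1).

950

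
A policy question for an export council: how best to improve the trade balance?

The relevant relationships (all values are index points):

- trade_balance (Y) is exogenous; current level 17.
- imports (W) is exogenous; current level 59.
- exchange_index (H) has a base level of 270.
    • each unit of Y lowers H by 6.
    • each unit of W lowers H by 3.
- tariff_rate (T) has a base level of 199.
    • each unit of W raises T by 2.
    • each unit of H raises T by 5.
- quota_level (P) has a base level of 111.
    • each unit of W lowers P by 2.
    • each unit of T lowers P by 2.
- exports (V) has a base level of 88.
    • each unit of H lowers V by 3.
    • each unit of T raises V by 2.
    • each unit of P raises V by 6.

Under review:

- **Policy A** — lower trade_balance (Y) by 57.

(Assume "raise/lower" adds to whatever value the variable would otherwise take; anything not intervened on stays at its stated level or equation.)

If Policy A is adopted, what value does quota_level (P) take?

-3971

Policy A (Y − 57):
  Y = 17 − 57 = -40
  W = 59
  H = 270 − 6·(-40) − 3·59 = 333
  T = 199 + 2·59 + 5·333 = 1982
  P = 111 − 2·59 − 2·1982 = -3971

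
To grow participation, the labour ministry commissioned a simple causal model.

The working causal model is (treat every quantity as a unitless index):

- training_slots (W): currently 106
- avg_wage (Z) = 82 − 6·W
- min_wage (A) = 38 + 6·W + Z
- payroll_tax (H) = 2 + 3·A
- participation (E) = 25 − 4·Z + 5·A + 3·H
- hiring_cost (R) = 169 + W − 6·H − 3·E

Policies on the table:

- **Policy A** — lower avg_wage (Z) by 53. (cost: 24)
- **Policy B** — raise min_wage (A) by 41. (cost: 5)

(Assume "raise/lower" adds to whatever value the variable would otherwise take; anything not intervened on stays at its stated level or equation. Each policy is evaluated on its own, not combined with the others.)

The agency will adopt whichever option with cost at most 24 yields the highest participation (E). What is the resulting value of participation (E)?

4501

Policy A (Z − 53):
  W = 106
  Z = 82 − 6·106 (−53 from intervention) = -607
  A = 38 + 6·106 + (-607) = 67
  H = 2 + 3·67 = 203
  E = 25 − 4·(-607) + 5·67 + 3·203 = 3397
Policy B (A + 41):
  W = 106
  Z = 82 − 6·106 = -554
  A = 38 + 6·106 + (-554) (+41 from intervention) = 161
  H = 2 + 3·161 = 485
  E = 25 − 4·(-554) + 5·161 + 3·485 = 4501
Comparing — Policy A: E=3397, Policy B: E=4501. Highest is 4501 (Policy B).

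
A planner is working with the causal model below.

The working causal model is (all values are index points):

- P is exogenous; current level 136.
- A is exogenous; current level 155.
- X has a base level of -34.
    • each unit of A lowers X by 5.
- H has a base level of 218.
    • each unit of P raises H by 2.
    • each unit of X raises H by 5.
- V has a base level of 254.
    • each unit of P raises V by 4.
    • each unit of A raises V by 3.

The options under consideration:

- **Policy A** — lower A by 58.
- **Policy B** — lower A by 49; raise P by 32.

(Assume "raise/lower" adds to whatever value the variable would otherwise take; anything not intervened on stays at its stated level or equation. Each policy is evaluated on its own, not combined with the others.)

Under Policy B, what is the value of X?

Policy B (A − 49, P + 32):
  A = 155 − 49 = 106
  X = -34 − 5·106 = -564

-564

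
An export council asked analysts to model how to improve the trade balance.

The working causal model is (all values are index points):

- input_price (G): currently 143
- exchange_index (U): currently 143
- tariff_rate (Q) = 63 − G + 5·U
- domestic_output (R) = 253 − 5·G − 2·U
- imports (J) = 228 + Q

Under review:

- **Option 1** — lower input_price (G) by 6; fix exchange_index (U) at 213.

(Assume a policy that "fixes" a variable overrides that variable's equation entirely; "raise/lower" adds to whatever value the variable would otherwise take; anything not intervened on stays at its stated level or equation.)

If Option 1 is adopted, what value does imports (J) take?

Option 1 (G − 6, U := 213):
  G = 143 − 6 = 137
  U = 213
  Q = 63 − 137 + 5·213 = 991
  J = 228 + 991 = 1219

1219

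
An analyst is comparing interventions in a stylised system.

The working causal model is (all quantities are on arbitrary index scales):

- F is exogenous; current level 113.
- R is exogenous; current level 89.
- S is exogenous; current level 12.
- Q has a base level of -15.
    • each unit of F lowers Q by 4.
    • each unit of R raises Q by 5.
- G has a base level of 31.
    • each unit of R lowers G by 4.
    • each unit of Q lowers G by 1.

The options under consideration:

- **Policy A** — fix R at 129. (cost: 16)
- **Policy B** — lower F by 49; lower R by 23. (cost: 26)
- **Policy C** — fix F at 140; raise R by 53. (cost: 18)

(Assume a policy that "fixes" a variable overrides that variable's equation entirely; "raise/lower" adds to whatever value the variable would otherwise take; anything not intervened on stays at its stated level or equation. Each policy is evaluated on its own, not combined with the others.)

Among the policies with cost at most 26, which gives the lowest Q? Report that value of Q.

Policy A (R := 129):
  F = 113
  R = 129
  Q = -15 − 4·113 + 5·129 = 178
Policy B (F − 49, R − 23):
  F = 113 − 49 = 64
  R = 89 − 23 = 66
  Q = -15 − 4·64 + 5·66 = 59
Policy C (F := 140, R + 53):
  F = 140
  R = 89 + 53 = 142
  Q = -15 − 4·140 + 5·142 = 135
Comparing — Policy A: Q=178, Policy B: Q=59, Policy C: Q=135. Lowest is 59 (Policy B).

59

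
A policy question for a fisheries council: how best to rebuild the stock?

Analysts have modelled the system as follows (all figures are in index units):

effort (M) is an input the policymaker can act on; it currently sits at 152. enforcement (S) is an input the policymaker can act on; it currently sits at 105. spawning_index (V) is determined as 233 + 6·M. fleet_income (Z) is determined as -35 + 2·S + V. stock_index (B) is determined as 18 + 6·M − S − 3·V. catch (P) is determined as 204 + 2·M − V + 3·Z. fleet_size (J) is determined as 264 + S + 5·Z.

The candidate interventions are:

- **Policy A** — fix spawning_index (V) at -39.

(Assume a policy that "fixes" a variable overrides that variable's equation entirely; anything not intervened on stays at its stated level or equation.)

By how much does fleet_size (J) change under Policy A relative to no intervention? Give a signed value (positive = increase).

Baseline:
  M = 152
  S = 105
  V = 233 + 6·152 = 1145
  Z = -35 + 2·105 + 1145 = 1320
  J = 264 + 105 + 5·1320 = 6969
Policy A (V := -39):
  M = 152
  S = 105
  V = -39
  Z = -35 + 2·105 + (-39) = 136
  J = 264 + 105 + 5·136 = 1049
Change in J: 1049 − 6969 = -5920

-5920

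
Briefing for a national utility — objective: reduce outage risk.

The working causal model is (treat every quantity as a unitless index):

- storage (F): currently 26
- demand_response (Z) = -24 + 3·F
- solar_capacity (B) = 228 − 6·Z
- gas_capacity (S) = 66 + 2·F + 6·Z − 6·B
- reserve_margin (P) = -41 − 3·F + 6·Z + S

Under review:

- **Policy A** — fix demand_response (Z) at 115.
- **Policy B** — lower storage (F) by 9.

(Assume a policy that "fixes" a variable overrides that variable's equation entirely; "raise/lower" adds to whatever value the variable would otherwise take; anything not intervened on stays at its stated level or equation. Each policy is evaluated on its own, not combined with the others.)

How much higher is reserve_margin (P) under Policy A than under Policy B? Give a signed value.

4215

Policy A (Z := 115):
  F = 26
  Z = 115
  B = 228 − 6·115 = -462
  S = 66 + 2·26 + 6·115 − 6·(-462) = 3580
  P = -41 − 3·26 + 6·115 + 3580 = 4151
Policy B (F − 9):
  F = 26 − 9 = 17
  Z = -24 + 3·17 = 27
  B = 228 − 6·27 = 66
  S = 66 + 2·17 + 6·27 − 6·66 = -134
  P = -41 − 3·17 + 6·27 + (-134) = -64
P: 4151 − (-64) = 4215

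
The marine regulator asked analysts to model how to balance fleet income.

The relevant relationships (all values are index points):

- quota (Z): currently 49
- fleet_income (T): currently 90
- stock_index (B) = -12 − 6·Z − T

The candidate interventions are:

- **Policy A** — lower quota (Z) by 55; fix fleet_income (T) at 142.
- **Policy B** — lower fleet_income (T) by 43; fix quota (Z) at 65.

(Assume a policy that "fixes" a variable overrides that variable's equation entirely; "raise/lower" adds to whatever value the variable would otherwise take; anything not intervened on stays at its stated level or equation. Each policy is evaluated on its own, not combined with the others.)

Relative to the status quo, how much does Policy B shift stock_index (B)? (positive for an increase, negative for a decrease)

-53

Baseline:
  Z = 49
  T = 90
  B = -12 − 6·49 − 90 = -396
Policy B (T − 43, Z := 65):
  Z = 65
  T = 90 − 43 = 47
  B = -12 − 6·65 − 47 = -449
Change in B: -449 − (-396) = -53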